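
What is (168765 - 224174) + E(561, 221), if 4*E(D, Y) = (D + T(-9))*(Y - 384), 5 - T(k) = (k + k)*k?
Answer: -71872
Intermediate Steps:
T(k) = 5 - 2*k² (T(k) = 5 - (k + k)*k = 5 - 2*k*k = 5 - 2*k²)
E(D, Y) = (-384 + Y)*(-157 + D)/4 (E(D, Y) = ((D + (5 - 2*(-9)²))*(Y - 384))/4 = ((D + (5 - 2*81))*(-384 + Y))/4 = ((D + (5 - 162))*(-384 + Y))/4 = ((D - 157)*(-384 + Y))/4 = ((-157 + D)*(-384 + Y))/4 = ((-384 + Y)*(-157 + D))/4 = (-384 + Y)*(-157 + D)/4)
(168765 - 224174) + E(561, 221) = (168765 - 224174) + (15072 - 96*561 - 157/4*221 + (¼)*561*221) = -55409 + (15072 - 53856 - 34697/4 + 123981/4) = -55409 - 16463 = -71872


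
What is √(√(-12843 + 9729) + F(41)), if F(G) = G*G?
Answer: √(1681 + 3*I*√346) ≈ 41.006 + 0.6804*I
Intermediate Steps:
F(G) = G²
√(√(-12843 + 9729) + F(41)) = √(√(-12843 + 9729) + 41²) = √(√(-3114) + 1681) = √(3*I*√346 + 1681) = √(1681 + 3*I*√346)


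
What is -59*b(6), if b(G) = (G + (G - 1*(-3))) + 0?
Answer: -885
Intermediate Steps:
b(G) = 3 + 2*G (b(G) = (G + (G + 3)) + 0 = (G + (3 + G)) + 0 = (3 + 2*G) + 0 = 3 + 2*G)
-59*b(6) = -59*(3 + 2*6) = -59*(3 + 12) = -59*15 = -885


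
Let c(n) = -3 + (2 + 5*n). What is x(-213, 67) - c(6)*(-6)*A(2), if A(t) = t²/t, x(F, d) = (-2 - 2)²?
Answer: 364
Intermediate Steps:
x(F, d) = 16 (x(F, d) = (-4)² = 16)
c(n) = -1 + 5*n
A(t) = t
x(-213, 67) - c(6)*(-6)*A(2) = 16 - (-1 + 5*6)*(-6)*2 = 16 - (-1 + 30)*(-6)*2 = 16 - 29*(-6)*2 = 16 - (-174)*2 = 16 - 1*(-348) = 16 + 348 = 364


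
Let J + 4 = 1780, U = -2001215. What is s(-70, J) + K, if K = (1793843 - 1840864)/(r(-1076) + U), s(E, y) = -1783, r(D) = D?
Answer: -3570037832/2002291 ≈ -1783.0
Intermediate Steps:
J = 1776 (J = -4 + 1780 = 1776)
K = 47021/2002291 (K = (1793843 - 1840864)/(-1076 - 2001215) = -47021/(-2002291) = -47021*(-1/2002291) = 47021/2002291 ≈ 0.023484)
s(-70, J) + K = -1783 + 47021/2002291 = -3570037832/2002291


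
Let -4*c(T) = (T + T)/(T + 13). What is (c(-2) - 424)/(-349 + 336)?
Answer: 4663/143 ≈ 32.608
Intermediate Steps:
c(T) = -T/(2*(13 + T)) (c(T) = -(T + T)/(4*(T + 13)) = -2*T/(4*(13 + T)) = -T/(2*(13 + T)))
(c(-2) - 424)/(-349 + 336) = (-1*(-2)/(26 + 2*(-2)) - 424)/(-349 + 336) = (-1*(-2)/(26 - 4) - 424)/(-13) = (-1*(-2)/22 - 424)*(-1/13) = (-1*(-2)*1/22 - 424)*(-1/13) = (1/11 - 424)*(-1/13) = -4663/11*(-1/13) = 4663/143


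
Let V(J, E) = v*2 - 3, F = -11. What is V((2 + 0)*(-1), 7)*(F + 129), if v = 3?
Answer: 354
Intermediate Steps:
V(J, E) = 3 (V(J, E) = 3*2 - 3 = 6 - 3 = 3)
V((2 + 0)*(-1), 7)*(F + 129) = 3*(-11 + 129) = 3*118 = 354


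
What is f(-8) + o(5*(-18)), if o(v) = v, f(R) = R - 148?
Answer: -246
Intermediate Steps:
f(R) = -148 + R
f(-8) + o(5*(-18)) = (-148 - 8) + 5*(-18) = -156 - 90 = -246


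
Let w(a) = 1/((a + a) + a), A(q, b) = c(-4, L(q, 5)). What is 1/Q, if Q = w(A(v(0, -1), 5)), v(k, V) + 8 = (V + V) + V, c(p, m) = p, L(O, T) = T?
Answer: -12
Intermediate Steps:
v(k, V) = -8 + 3*V (v(k, V) = -8 + ((V + V) + V) = -8 + (2*V + V) = -8 + 3*V)
A(q, b) = -4
w(a) = 1/(3*a) (w(a) = 1/(2*a + a) = 1/(3*a))
Q = -1/12 (Q = (1/3)/(-4) = (1/3)*(-1/4) = -1/12 ≈ -0.083333)
1/Q = 1/(-1/12) = -12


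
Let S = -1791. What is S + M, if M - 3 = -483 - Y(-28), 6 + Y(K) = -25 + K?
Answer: -2212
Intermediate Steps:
Y(K) = -31 + K (Y(K) = -6 + (-25 + K) = -31 + K)
M = -421 (M = 3 + (-483 - (-31 - 28)) = 3 + (-483 - 1*(-59)) = 3 + (-483 + 59) = 3 - 424 = -421)
S + M = -1791 - 421 = -2212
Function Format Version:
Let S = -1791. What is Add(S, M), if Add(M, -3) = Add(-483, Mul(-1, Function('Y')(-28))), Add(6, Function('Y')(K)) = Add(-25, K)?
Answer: -2212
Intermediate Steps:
Function('Y')(K) = Add(-31, K) (Function('Y')(K) = Add(-6, Add(-25, K)) = Add(-31, K))
M = -421 (M = Add(3, Add(-483, Mul(-1, Add(-31, -28)))) = Add(3, Add(-483, Mul(-1, -59))) = Add(3, Add(-483, 59)) = Add(3, -424) = -421)
Add(S, M) = Add(-1791, -421) = -2212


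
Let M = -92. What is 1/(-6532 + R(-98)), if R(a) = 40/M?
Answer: -23/150246 ≈ -0.00015308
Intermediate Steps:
R(a) = -10/23 (R(a) = 40/(-92) = 40*(-1/92) = -10/23)
1/(-6532 + R(-98)) = 1/(-6532 - 10/23) = 1/(-150246/23) = -23/150246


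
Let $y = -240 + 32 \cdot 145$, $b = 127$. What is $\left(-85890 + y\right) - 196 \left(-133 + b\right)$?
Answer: $-80314$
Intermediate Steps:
$y = 4400$ ($y = -240 + 4640 = 4400$)
$\left(-85890 + y\right) - 196 \left(-133 + b\right) = \left(-85890 + 4400\right) - 196 \left(-133 + 127\right) = -81490 - -1176 = -81490 + 1176 = -80314$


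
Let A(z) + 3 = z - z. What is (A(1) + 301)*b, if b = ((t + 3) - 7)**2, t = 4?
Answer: 0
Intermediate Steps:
A(z) = -3 (A(z) = -3 + (z - z) = -3 + 0 = -3)
b = 0 (b = ((4 + 3) - 7)**2 = (7 - 7)**2 = 0**2 = 0)
(A(1) + 301)*b = (-3 + 301)*0 = 298*0 = 0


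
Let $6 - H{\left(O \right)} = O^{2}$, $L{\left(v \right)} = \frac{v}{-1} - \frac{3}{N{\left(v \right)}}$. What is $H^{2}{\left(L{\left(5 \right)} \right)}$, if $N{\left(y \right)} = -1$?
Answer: $4$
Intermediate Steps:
$L{\left(v \right)} = 3 - v$ ($L{\left(v \right)} = \frac{v}{-1} - \frac{3}{-1} = v \left(-1\right) - -3 = - v + 3 = 3 - v$)
$H{\left(O \right)} = 6 - O^{2}$
$H^{2}{\left(L{\left(5 \right)} \right)} = \left(6 - \left(3 - 5\right)^{2}\right)^{2} = \left(6 - \left(-2\right)^{2}\right)^{2} = \left(6 - 4\right)^{2} = 2^{2} = 4$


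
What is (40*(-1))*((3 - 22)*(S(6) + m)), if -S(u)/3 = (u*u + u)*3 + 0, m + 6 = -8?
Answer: -297920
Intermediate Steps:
m = -14 (m = -6 - 8 = -14)
S(u) = -9*u - 9*u**2 (S(u) = -3*((u*u + u)*3 + 0) = -3*((u**2 + u)*3 + 0) = -3*((u + u**2)*3 + 0) = -3*((3*u + 3*u**2) + 0) = -3*(3*u + 3*u**2) = -9*u - 9*u**2)
(40*(-1))*((3 - 22)*(S(6) + m)) = (40*(-1))*((3 - 22)*(-9*6*(1 + 6) - 14)) = -(-760)*(-9*6*7 - 14) = -(-760)*(-378 - 14) = -(-760)*(-392) = -40*7448 = -297920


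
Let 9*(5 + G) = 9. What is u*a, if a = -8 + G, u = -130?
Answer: 1560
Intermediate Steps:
G = -4 (G = -5 + (1/9)*9 = -5 + 1 = -4)
a = -12 (a = -8 - 4 = -12)
u*a = -130*(-12) = 1560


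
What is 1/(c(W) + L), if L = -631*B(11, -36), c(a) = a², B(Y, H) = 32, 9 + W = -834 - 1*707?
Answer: 1/2382308 ≈ 4.1976e-7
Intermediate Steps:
W = -1550 (W = -9 + (-834 - 1*707) = -9 + (-834 - 707) = -9 - 1541 = -1550)
L = -20192 (L = -631*32 = -20192)
1/(c(W) + L) = 1/((-1550)² - 20192) = 1/(2402500 - 20192) = 1/2382308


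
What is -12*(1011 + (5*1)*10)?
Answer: -12732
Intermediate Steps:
-12*(1011 + (5*1)*10) = -12*(1011 + 5*10) = -12*(1011 + 50) = -12*1061 = -12732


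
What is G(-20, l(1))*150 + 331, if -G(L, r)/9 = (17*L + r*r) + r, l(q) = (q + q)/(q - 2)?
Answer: 456631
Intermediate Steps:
l(q) = 2*q/(-2 + q) (l(q) = (2*q)/(-2 + q) = 2*q/(-2 + q))
G(L, r) = -153*L - 9*r - 9*r**2 (G(L, r) = -9*((17*L + r*r) + r) = -9*((17*L + r**2) + r) = -9*((r**2 + 17*L) + r) = -9*(r + r**2 + 17*L) = -153*L - 9*r - 9*r**2)
G(-20, l(1))*150 + 331 = (-153*(-20) - 18/(-2 + 1) - 9*4/(-2 + 1)**2)*150 + 331 = (3060 - 18/(-1) - 9*(2*1/(-1))**2)*150 + 331 = (3060 - 18*(-1) - 9*(2*1*(-1))**2)*150 + 331 = (3060 - 9*(-2) - 9*(-2)**2)*150 + 331 = (3060 + 18 - 9*4)*150 + 331 = (3060 + 18 - 36)*150 + 331 = 3042*150 + 331 = 456300 + 331 = 456631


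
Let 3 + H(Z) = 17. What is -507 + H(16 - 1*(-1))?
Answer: -493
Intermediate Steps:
H(Z) = 14 (H(Z) = -3 + 17 = 14)
-507 + H(16 - 1*(-1)) = -507 + 14 = -493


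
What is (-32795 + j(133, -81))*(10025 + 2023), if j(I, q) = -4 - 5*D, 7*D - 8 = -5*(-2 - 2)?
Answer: -395403312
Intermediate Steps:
D = 4 (D = 8/7 + (-5*(-2 - 2))/7 = 8/7 + (-5*(-4))/7 = 8/7 + (1/7)*20 = 8/7 + 20/7 = 4)
j(I, q) = -24 (j(I, q) = -4 - 5*4 = -4 - 20 = -24)
(-32795 + j(133, -81))*(10025 + 2023) = (-32795 - 24)*(10025 + 2023) = -32819*12048 = -395403312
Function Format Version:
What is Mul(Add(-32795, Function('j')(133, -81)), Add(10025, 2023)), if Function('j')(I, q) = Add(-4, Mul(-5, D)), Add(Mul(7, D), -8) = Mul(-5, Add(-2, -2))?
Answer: -395403312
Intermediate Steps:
D = 4 (D = Add(Rational(8, 7), Mul(Rational(1, 7), Mul(-5, Add(-2, -2)))) = Add(Rational(8, 7), Mul(Rational(1, 7), Mul(-5, -4))) = Add(Rational(8, 7), Mul(Rational(1, 7), 20)) = Add(Rational(8, 7), Rational(20, 7)) = 4)
Function('j')(I, q) = -24 (Function('j')(I, q) = Add(-4, Mul(-5, 4)) = Add(-4, -20) = -24)
Mul(Add(-32795, Function('j')(133, -81)), Add(10025, 2023)) = Mul(Add(-32795, -24), Add(10025, 2023)) = Mul(-32819, 12048) = -395403312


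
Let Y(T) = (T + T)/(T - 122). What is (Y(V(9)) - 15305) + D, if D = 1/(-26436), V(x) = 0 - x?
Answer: -53002514663/3463116 ≈ -15305.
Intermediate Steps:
V(x) = -x
D = -1/26436 ≈ -3.7827e-5
Y(T) = 2*T/(-122 + T) (Y(T) = (2*T)/(-122 + T) = 2*T/(-122 + T))
(Y(V(9)) - 15305) + D = (2*(-1*9)/(-122 - 1*9) - 15305) - 1/26436 = (2*(-9)/(-122 - 9) - 15305) - 1/26436 = (2*(-9)/(-131) - 15305) - 1/26436 = (2*(-9)*(-1/131) - 15305) - 1/26436 = (18/131 - 15305) - 1/26436 = -2004937/131 - 1/26436 = -53002514663/3463116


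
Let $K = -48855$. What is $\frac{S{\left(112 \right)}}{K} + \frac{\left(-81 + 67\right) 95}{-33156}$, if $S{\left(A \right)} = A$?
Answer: $\frac{10210613}{269972730} \approx 0.037821$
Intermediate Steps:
$\frac{S{\left(112 \right)}}{K} + \frac{\left(-81 + 67\right) 95}{-33156} = \frac{112}{-48855} + \frac{\left(-81 + 67\right) 95}{-33156} = 112 \left(- \frac{1}{48855}\right) + \left(-14\right) 95 \left(- \frac{1}{33156}\right) = - \frac{112}{48855} - - \frac{665}{16578} = - \frac{112}{48855} + \frac{665}{16578} = \frac{10210613}{269972730}$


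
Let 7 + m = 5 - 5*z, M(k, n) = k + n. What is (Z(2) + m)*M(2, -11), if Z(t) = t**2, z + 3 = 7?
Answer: 162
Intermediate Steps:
z = 4 (z = -3 + 7 = 4)
m = -22 (m = -7 + (5 - 5*4) = -7 + (5 - 20) = -7 - 15 = -22)
(Z(2) + m)*M(2, -11) = (2**2 - 22)*(2 - 11) = (4 - 22)*(-9) = -18*(-9) = 162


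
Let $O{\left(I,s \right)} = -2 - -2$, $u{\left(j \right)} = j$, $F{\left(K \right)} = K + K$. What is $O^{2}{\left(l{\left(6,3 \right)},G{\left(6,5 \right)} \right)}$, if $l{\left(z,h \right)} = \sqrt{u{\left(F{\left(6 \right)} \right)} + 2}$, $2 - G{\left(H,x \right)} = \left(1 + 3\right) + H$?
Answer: $0$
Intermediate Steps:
$F{\left(K \right)} = 2 K$
$G{\left(H,x \right)} = -2 - H$ ($G{\left(H,x \right)} = 2 - \left(\left(1 + 3\right) + H\right) = 2 - \left(4 + H\right) = -2 - H$)
$l{\left(z,h \right)} = \sqrt{14}$ ($l{\left(z,h \right)} = \sqrt{2 \cdot 6 + 2} = \sqrt{12 + 2} = \sqrt{14}$)
$O{\left(I,s \right)} = 0$ ($O{\left(I,s \right)} = -2 + 2 = 0$)
$O^{2}{\left(l{\left(6,3 \right)},G{\left(6,5 \right)} \right)} = 0^{2} = 0$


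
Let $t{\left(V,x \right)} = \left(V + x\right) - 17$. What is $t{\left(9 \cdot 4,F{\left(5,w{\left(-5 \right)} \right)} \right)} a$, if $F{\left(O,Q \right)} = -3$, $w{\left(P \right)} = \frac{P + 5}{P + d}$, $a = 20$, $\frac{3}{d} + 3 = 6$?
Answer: $320$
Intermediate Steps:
$d = 1$ ($d = \frac{3}{-3 + 6} = \frac{3}{3} = 3 \cdot \frac{1}{3} = 1$)
$w{\left(P \right)} = \frac{5 + P}{1 + P}$ ($w{\left(P \right)} = \frac{P + 5}{P + 1} = \frac{5 + P}{1 + P}$)
$t{\left(V,x \right)} = -17 + V + x$
$t{\left(9 \cdot 4,F{\left(5,w{\left(-5 \right)} \right)} \right)} a = \left(-17 + 9 \cdot 4 - 3\right) 20 = \left(-17 + 36 - 3\right) 20 = 16 \cdot 20 = 320$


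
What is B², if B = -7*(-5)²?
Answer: 30625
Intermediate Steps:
B = -175 (B = -7*25 = -175)
B² = (-175)² = 30625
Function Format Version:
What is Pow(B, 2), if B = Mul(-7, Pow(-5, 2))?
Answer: 30625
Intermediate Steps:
B = -175 (B = Mul(-7, 25) = -175)
Pow(B, 2) = Pow(-175, 2) = 30625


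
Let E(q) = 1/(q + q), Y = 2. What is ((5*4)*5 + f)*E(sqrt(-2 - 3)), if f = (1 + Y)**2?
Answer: -109*I*sqrt(5)/10 ≈ -24.373*I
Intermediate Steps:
E(q) = 1/(2*q)
f = 9 (f = (1 + 2)**2 = 3**2 = 9)
((5*4)*5 + f)*E(sqrt(-2 - 3)) = ((5*4)*5 + 9)*(1/(2*(sqrt(-2 - 3)))) = (20*5 + 9)*(1/(2*(sqrt(-5)))) = (100 + 9)*(1/(2*((I*sqrt(5))))) = 109*((-I*sqrt(5)/5)/2) = 109*(-I*sqrt(5)/10) = -109*I*sqrt(5)/10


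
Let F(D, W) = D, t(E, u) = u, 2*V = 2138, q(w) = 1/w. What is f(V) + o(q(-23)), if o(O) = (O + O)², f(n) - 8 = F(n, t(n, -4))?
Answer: 569737/529 ≈ 1077.0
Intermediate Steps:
V = 1069 (V = (½)*2138 = 1069)
f(n) = 8 + n
o(O) = 4*O² (o(O) = (2*O)² = 4*O²)
f(V) + o(q(-23)) = (8 + 1069) + 4*(1/(-23))² = 1077 + 4*(-1/23)² = 1077 + 4*(1/529) = 1077 + 4/529 = 569737/529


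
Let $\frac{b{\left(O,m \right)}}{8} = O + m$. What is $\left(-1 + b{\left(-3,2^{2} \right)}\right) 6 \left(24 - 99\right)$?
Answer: $-3150$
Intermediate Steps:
$b{\left(O,m \right)} = 8 O + 8 m$ ($b{\left(O,m \right)} = 8 \left(O + m\right) = 8 O + 8 m$)
$\left(-1 + b{\left(-3,2^{2} \right)}\right) 6 \left(24 - 99\right) = \left(-1 + \left(8 \left(-3\right) + 8 \cdot 2^{2}\right)\right) 6 \left(24 - 99\right) = \left(-1 + \left(-24 + 8 \cdot 4\right)\right) 6 \left(-75\right) = \left(-1 + \left(-24 + 32\right)\right) 6 \left(-75\right) = \left(-1 + 8\right) 6 \left(-75\right) = 7 \cdot 6 \left(-75\right) = 42 \left(-75\right) = -3150$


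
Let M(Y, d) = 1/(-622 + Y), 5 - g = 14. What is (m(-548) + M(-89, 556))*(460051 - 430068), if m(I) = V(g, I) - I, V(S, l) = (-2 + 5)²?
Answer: 11874047558/711 ≈ 1.6700e+7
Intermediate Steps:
g = -9 (g = 5 - 1*14 = 5 - 14 = -9)
V(S, l) = 9 (V(S, l) = 3² = 9)
m(I) = 9 - I
(m(-548) + M(-89, 556))*(460051 - 430068) = ((9 - 1*(-548)) + 1/(-622 - 89))*(460051 - 430068) = ((9 + 548) + 1/(-711))*29983 = (557 - 1/711)*29983 = (396026/711)*29983 = 11874047558/711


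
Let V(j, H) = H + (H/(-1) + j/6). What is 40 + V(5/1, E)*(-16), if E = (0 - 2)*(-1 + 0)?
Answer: 80/3 ≈ 26.667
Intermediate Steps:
E = 2 (E = -2*(-1) = 2)
V(j, H) = j/6 (V(j, H) = H + (H*(-1) + j*(⅙)) = H + (-H + j/6) = j/6)
40 + V(5/1, E)*(-16) = 40 + ((5/1)/6)*(-16) = 40 + ((5*1)/6)*(-16) = 40 + ((⅙)*5)*(-16) = 40 + (⅚)*(-16) = 40 - 40/3 = 80/3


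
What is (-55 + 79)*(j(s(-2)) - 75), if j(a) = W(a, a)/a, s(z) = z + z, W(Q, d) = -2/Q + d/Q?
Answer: -1809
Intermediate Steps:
s(z) = 2*z
j(a) = (-2 + a)/a**2 (j(a) = ((-2 + a)/a)/a = (-2 + a)/a**2)
(-55 + 79)*(j(s(-2)) - 75) = (-55 + 79)*((-2 + 2*(-2))/(2*(-2))**2 - 75) = 24*((-2 - 4)/(-4)**2 - 75) = 24*((1/16)*(-6) - 75) = 24*(-3/8 - 75) = 24*(-603/8) = -1809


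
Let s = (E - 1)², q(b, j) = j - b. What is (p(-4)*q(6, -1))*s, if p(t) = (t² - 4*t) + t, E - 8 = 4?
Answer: -23716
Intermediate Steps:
E = 12 (E = 8 + 4 = 12)
p(t) = t² - 3*t
s = 121 (s = (12 - 1)² = 11² = 121)
(p(-4)*q(6, -1))*s = ((-4*(-3 - 4))*(-1 - 1*6))*121 = ((-4*(-7))*(-1 - 6))*121 = (28*(-7))*121 = -196*121 = -23716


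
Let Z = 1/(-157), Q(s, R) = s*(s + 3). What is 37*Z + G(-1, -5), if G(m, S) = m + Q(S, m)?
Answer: 1376/157 ≈ 8.7643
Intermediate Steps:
Q(s, R) = s*(3 + s)
G(m, S) = m + S*(3 + S)
Z = -1/157 ≈ -0.0063694
37*Z + G(-1, -5) = 37*(-1/157) + (-1 - 5*(3 - 5)) = -37/157 + (-1 - 5*(-2)) = -37/157 + (-1 + 10) = -37/157 + 9 = 1376/157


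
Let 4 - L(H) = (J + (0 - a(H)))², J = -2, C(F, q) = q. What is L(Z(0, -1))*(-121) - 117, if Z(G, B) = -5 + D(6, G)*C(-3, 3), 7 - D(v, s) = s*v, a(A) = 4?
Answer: 3755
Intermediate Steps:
D(v, s) = 7 - s*v
Z(G, B) = 16 - 18*G (Z(G, B) = -5 + (7 - 1*G*6)*3 = -5 + (7 - 6*G)*3 = -5 + (21 - 18*G) = 16 - 18*G)
L(H) = -32 (L(H) = 4 - (-2 + (0 - 1*4))² = 4 - (-2 + (0 - 4))² = 4 - (-2 - 4)² = 4 - 1*(-6)² = 4 - 1*36 = 4 - 36 = -32)
L(Z(0, -1))*(-121) - 117 = -32*(-121) - 117 = 3872 - 117 = 3755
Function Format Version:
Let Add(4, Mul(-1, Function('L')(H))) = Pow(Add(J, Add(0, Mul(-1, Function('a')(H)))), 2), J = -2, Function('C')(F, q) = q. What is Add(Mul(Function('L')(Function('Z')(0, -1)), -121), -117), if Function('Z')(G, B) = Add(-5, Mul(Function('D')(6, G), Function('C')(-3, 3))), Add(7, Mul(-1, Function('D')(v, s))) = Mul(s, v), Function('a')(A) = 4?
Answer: 3755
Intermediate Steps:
Function('D')(v, s) = Add(7, Mul(-1, s, v)) (Function('D')(v, s) = Add(7, Mul(-1, Mul(s, v))) = Add(7, Mul(-1, s, v)))
Function('Z')(G, B) = Add(16, Mul(-18, G)) (Function('Z')(G, B) = Add(-5, Mul(Add(7, Mul(-1, G, 6)), 3)) = Add(-5, Mul(Add(7, Mul(-6, G)), 3)) = Add(-5, Add(21, Mul(-18, G))) = Add(16, Mul(-18, G)))
Function('L')(H) = -32 (Function('L')(H) = Add(4, Mul(-1, Pow(Add(-2, Add(0, Mul(-1, 4))), 2))) = Add(4, Mul(-1, Pow(Add(-2, Add(0, -4)), 2))) = Add(4, Mul(-1, Pow(Add(-2, -4), 2))) = Add(4, Mul(-1, Pow(-6, 2))) = Add(4, Mul(-1, 36)) = Add(4, -36) = -32)
Add(Mul(Function('L')(Function('Z')(0, -1)), -121), -117) = Add(Mul(-32, -121), -117) = Add(3872, -117) = 3755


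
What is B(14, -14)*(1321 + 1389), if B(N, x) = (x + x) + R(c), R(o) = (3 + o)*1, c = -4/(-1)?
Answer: -56910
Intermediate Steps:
c = 4 (c = -4*(-1) = 4)
R(o) = 3 + o
B(N, x) = 7 + 2*x (B(N, x) = (x + x) + (3 + 4) = 2*x + 7 = 7 + 2*x)
B(14, -14)*(1321 + 1389) = (7 + 2*(-14))*(1321 + 1389) = (7 - 28)*2710 = -21*2710 = -56910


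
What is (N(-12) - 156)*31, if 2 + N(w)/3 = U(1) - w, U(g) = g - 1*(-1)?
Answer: -3720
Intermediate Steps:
U(g) = 1 + g (U(g) = g + 1 = 1 + g)
N(w) = -3*w (N(w) = -6 + 3*((1 + 1) - w) = -6 + 3*(2 - w) = -6 + (6 - 3*w) = -3*w)
(N(-12) - 156)*31 = (-3*(-12) - 156)*31 = (36 - 156)*31 = -120*31 = -3720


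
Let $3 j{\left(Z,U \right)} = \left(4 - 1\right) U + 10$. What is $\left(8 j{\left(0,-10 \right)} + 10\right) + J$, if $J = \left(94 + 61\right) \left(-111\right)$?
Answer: $- \frac{51745}{3} \approx -17248.0$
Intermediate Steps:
$j{\left(Z,U \right)} = \frac{10}{3} + U$ ($j{\left(Z,U \right)} = \frac{\left(4 - 1\right) U + 10}{3} = \frac{3 U + 10}{3} = \frac{10 + 3 U}{3} = \frac{10}{3} + U$)
$J = -17205$ ($J = 155 \left(-111\right) = -17205$)
$\left(8 j{\left(0,-10 \right)} + 10\right) + J = \left(8 \left(\frac{10}{3} - 10\right) + 10\right) - 17205 = \left(8 \left(- \frac{20}{3}\right) + 10\right) - 17205 = \left(- \frac{160}{3} + 10\right) - 17205 = - \frac{130}{3} - 17205 = - \frac{51745}{3}$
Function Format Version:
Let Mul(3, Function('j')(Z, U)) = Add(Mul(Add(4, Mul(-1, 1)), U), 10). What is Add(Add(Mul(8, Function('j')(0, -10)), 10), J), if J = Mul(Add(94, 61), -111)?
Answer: Rational(-51745, 3) ≈ -17248.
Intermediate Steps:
Function('j')(Z, U) = Add(Rational(10, 3), U) (Function('j')(Z, U) = Mul(Rational(1, 3), Add(Mul(Add(4, Mul(-1, 1)), U), 10)) = Mul(Rational(1, 3), Add(Mul(Add(4, -1), U), 10)) = Mul(Rational(1, 3), Add(Mul(3, U), 10)) = Mul(Rational(1, 3), Add(10, Mul(3, U))) = Add(Rational(10, 3), U))
J = -17205 (J = Mul(155, -111) = -17205)
Add(Add(Mul(8, Function('j')(0, -10)), 10), J) = Add(Add(Mul(8, Add(Rational(10, 3), -10)), 10), -17205) = Add(Add(Mul(8, Rational(-20, 3)), 10), -17205) = Add(Add(Rational(-160, 3), 10), -17205) = Add(Rational(-130, 3), -17205) = Rational(-51745, 3)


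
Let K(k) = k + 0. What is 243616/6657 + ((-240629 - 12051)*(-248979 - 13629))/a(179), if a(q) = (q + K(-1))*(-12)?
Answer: -18405415414096/592473 ≈ -3.1065e+7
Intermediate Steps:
K(k) = k
a(q) = 12 - 12*q (a(q) = (q - 1)*(-12) = (-1 + q)*(-12) = 12 - 12*q)
243616/6657 + ((-240629 - 12051)*(-248979 - 13629))/a(179) = 243616/6657 + ((-240629 - 12051)*(-248979 - 13629))/(12 - 12*179) = 243616*(1/6657) + (-252680*(-262608))/(12 - 2148) = 243616/6657 + 66355789440/(-2136) = 243616/6657 + 66355789440*(-1/2136) = 243616/6657 - 2764824560/89 = -18405415414096/592473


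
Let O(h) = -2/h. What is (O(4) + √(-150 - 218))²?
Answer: (1 - 8*I*√23)²/4 ≈ -367.75 - 19.183*I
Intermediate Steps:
(O(4) + √(-150 - 218))² = (-2/4 + √(-150 - 218))² = (-2*¼ + √(-368))² = (-½ + 4*I*√23)²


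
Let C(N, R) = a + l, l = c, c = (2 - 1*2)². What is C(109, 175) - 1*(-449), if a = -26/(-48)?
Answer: 10789/24 ≈ 449.54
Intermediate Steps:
a = 13/24 (a = -26*(-1/48) = 13/24 ≈ 0.54167)
c = 0 (c = (2 - 2)² = 0² = 0)
l = 0
C(N, R) = 13/24 (C(N, R) = 13/24 + 0 = 13/24)
C(109, 175) - 1*(-449) = 13/24 - 1*(-449) = 13/24 + 449 = 10789/24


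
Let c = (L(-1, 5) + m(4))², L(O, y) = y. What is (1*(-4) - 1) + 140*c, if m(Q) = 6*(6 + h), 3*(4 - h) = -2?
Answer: 666535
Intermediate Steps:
h = 14/3 (h = 4 - ⅓*(-2) = 4 + ⅔ = 14/3 ≈ 4.6667)
m(Q) = 64 (m(Q) = 6*(6 + 14/3) = 6*(32/3) = 64)
c = 4761 (c = (5 + 64)² = 69² = 4761)
(1*(-4) - 1) + 140*c = (1*(-4) - 1) + 140*4761 = (-4 - 1) + 666540 = -5 + 666540 = 666535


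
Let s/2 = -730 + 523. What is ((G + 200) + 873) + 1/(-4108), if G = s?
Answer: 2707171/4108 ≈ 659.00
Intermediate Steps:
s = -414 (s = 2*(-730 + 523) = 2*(-207) = -414)
G = -414
((G + 200) + 873) + 1/(-4108) = ((-414 + 200) + 873) + 1/(-4108) = (-214 + 873) - 1/4108 = 659 - 1/4108 = 2707171/4108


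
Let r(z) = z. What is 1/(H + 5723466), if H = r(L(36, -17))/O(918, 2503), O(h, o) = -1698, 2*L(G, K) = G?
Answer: 283/1619740875 ≈ 1.7472e-7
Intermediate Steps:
L(G, K) = G/2
H = -3/283 (H = ((½)*36)/(-1698) = 18*(-1/1698) = -3/283 ≈ -0.010601)
1/(H + 5723466) = 1/(-3/283 + 5723466) = 1/(1619740875/283) = 283/1619740875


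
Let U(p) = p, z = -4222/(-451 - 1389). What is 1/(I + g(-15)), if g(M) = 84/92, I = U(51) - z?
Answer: 920/45649 ≈ 0.020154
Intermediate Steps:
z = 2111/920 (z = -4222/(-1840) = -4222*(-1/1840) = 2111/920 ≈ 2.2946)
I = 44809/920 (I = 51 - 1*2111/920 = 51 - 2111/920 = 44809/920 ≈ 48.705)
g(M) = 21/23 (g(M) = 84*(1/92) = 21/23)
1/(I + g(-15)) = 1/(44809/920 + 21/23) = 1/(45649/920) = 920/45649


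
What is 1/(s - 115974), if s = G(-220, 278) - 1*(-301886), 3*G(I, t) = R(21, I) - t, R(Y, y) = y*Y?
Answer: 3/552838 ≈ 5.4265e-6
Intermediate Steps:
R(Y, y) = Y*y
G(I, t) = 7*I - t/3 (G(I, t) = (21*I - t)/3 = (-t + 21*I)/3 = 7*I - t/3)
s = 900760/3 (s = (7*(-220) - ⅓*278) - 1*(-301886) = (-1540 - 278/3) + 301886 = -4898/3 + 301886 = 900760/3 ≈ 3.0025e+5)
1/(s - 115974) = 1/(900760/3 - 115974) = 1/(552838/3) = 3/552838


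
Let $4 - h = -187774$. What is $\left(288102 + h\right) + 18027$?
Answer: $493907$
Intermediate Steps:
$h = 187778$ ($h = 4 - -187774 = 4 + 187774 = 187778$)
$\left(288102 + h\right) + 18027 = \left(288102 + 187778\right) + 18027 = 475880 + 18027 = 493907$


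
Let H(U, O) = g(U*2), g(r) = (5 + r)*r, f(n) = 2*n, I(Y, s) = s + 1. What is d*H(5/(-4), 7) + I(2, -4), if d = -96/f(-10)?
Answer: -33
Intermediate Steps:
I(Y, s) = 1 + s
g(r) = r*(5 + r)
H(U, O) = 2*U*(5 + 2*U) (H(U, O) = (U*2)*(5 + U*2) = (2*U)*(5 + 2*U) = 2*U*(5 + 2*U))
d = 24/5 (d = -96/(2*(-10)) = -96/(-20) = -96*(-1/20) = 24/5 ≈ 4.8000)
d*H(5/(-4), 7) + I(2, -4) = 24*(2*(5/(-4))*(5 + 2*(5/(-4))))/5 + (1 - 4) = 24*(2*(5*(-¼))*(5 + 2*(5*(-¼))))/5 - 3 = 24*(2*(-5/4)*(5 + 2*(-5/4)))/5 - 3 = 24*(2*(-5/4)*(5 - 5/2))/5 - 3 = 24*(2*(-5/4)*(5/2))/5 - 3 = (24/5)*(-25/4) - 3 = -30 - 3 = -33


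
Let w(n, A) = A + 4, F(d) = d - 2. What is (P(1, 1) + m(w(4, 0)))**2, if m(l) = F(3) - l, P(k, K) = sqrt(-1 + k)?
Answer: 9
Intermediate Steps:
F(d) = -2 + d
w(n, A) = 4 + A
m(l) = 1 - l (m(l) = (-2 + 3) - l = 1 - l)
(P(1, 1) + m(w(4, 0)))**2 = (sqrt(-1 + 1) + (1 - (4 + 0)))**2 = (sqrt(0) + (1 - 1*4))**2 = (0 + (1 - 4))**2 = (0 - 3)**2 = (-3)**2 = 9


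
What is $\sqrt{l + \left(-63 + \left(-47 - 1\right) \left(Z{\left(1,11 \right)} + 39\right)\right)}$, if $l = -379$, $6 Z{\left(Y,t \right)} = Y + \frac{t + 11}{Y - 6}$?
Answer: $\frac{i \sqrt{57170}}{5} \approx 47.82 i$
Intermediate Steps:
$Z{\left(Y,t \right)} = \frac{Y}{6} + \frac{11 + t}{6 \left(-6 + Y\right)}$ ($Z{\left(Y,t \right)} = \frac{Y + \frac{t + 11}{Y - 6}}{6} = \frac{Y + \frac{11 + t}{-6 + Y}}{6} = \frac{Y}{6} + \frac{11 + t}{6 \left(-6 + Y\right)}$)
$\sqrt{l + \left(-63 + \left(-47 - 1\right) \left(Z{\left(1,11 \right)} + 39\right)\right)} = \sqrt{-379 + \left(-63 + \left(-47 - 1\right) \left(\frac{11 + 11 + 1^{2} - 6}{6 \left(-6 + 1\right)} + 39\right)\right)} = \sqrt{-379 - \left(63 + 48 \left(\frac{11 + 11 + 1 - 6}{6 \left(-5\right)} + 39\right)\right)} = \sqrt{-379 - \left(63 + 48 \left(\frac{1}{6} \left(- \frac{1}{5}\right) 17 + 39\right)\right)} = \sqrt{-379 - \left(63 + 48 \left(- \frac{17}{30} + 39\right)\right)} = \sqrt{-379 - \frac{9539}{5}} = \sqrt{- \frac{11434}{5}} = \frac{i \sqrt{57170}}{5}$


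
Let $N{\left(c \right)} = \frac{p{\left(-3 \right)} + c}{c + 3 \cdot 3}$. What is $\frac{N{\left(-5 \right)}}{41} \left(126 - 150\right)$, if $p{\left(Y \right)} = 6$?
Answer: $- \frac{6}{41} \approx -0.14634$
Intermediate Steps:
$N{\left(c \right)} = \frac{6 + c}{9 + c}$ ($N{\left(c \right)} = \frac{6 + c}{c + 3 \cdot 3} = \frac{6 + c}{c + 9} = \frac{6 + c}{9 + c}$)
$\frac{N{\left(-5 \right)}}{41} \left(126 - 150\right) = \frac{\frac{1}{9 - 5} \left(6 - 5\right)}{41} \left(126 - 150\right) = \frac{1}{4} \cdot 1 \cdot \frac{1}{41} \left(-24\right) = \frac{1}{4} \cdot \frac{1}{41} \left(-24\right) = \frac{1}{164} \left(-24\right) = - \frac{6}{41}$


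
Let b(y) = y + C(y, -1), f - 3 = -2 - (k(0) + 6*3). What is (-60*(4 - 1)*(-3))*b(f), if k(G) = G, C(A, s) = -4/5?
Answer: -9612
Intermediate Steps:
C(A, s) = -4/5 (C(A, s) = -4*1/5 = -4/5)
f = -17 (f = 3 + (-2 - (0 + 6*3)) = 3 + (-2 - (0 + 18)) = 3 + (-2 - 1*18) = 3 + (-2 - 18) = 3 - 20 = -17)
b(y) = -4/5 + y (b(y) = y - 4/5 = -4/5 + y)
(-60*(4 - 1)*(-3))*b(f) = (-60*(4 - 1)*(-3))*(-4/5 - 17) = -180*(-3)*(-89/5) = -60*(-9)*(-89/5) = 540*(-89/5) = -9612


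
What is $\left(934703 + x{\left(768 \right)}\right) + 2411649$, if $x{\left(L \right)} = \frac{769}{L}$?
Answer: $\frac{2569999105}{768} \approx 3.3464 \cdot 10^{6}$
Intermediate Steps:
$\left(934703 + x{\left(768 \right)}\right) + 2411649 = \left(934703 + \frac{769}{768}\right) + 2411649 = \frac{717852673}{768} + 2411649 = \frac{2569999105}{768}$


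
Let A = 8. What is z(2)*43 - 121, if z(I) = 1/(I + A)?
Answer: -1167/10 ≈ -116.70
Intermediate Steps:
z(I) = 1/(8 + I) (z(I) = 1/(I + 8) = 1/(8 + I))
z(2)*43 - 121 = 43/(8 + 2) - 121 = 43/10 - 121 = -1167/10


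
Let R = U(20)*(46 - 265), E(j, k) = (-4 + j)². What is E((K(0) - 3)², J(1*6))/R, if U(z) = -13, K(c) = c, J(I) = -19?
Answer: 25/2847 ≈ 0.0087812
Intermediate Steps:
R = 2847 (R = -13*(46 - 265) = -13*(-219) = 2847)
E((K(0) - 3)², J(1*6))/R = (-4 + (0 - 3)²)²/2847 = (-4 + (-3)²)²*(1/2847) = (-4 + 9)²*(1/2847) = 5²*(1/2847) = 25*(1/2847) = 25/2847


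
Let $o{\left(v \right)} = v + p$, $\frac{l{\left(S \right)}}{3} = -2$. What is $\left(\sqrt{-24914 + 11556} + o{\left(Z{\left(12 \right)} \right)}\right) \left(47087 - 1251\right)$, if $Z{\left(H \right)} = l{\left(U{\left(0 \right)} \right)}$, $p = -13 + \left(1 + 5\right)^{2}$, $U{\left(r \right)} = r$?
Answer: $779212 + 45836 i \sqrt{13358} \approx 7.7921 \cdot 10^{5} + 5.2976 \cdot 10^{6} i$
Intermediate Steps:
$l{\left(S \right)} = -6$ ($l{\left(S \right)} = 3 \left(-2\right) = -6$)
$p = 23$ ($p = -13 + 6^{2} = -13 + 36 = 23$)
$Z{\left(H \right)} = -6$
$o{\left(v \right)} = 23 + v$ ($o{\left(v \right)} = v + 23 = 23 + v$)
$\left(\sqrt{-24914 + 11556} + o{\left(Z{\left(12 \right)} \right)}\right) \left(47087 - 1251\right) = \left(\sqrt{-24914 + 11556} + \left(23 - 6\right)\right) \left(47087 - 1251\right) = \left(\sqrt{-13358} + 17\right) 45836 = \left(i \sqrt{13358} + 17\right) 45836 = \left(17 + i \sqrt{13358}\right) 45836 = 779212 + 45836 i \sqrt{13358}$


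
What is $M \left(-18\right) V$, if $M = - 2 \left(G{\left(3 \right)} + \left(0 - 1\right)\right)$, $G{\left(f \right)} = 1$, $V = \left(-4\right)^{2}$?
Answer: $0$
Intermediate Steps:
$V = 16$
$M = 0$ ($M = - 2 \left(1 + \left(0 - 1\right)\right) = - 2 \left(1 - 1\right) = - 2 \cdot 0 = \left(-1\right) 0 = 0$)
$M \left(-18\right) V = 0 \left(-18\right) 16 = 0 \cdot 16 = 0$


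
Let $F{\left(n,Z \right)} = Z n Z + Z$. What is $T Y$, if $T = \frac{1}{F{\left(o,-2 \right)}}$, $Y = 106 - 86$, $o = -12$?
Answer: $- \frac{2}{5} \approx -0.4$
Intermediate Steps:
$F{\left(n,Z \right)} = Z + n Z^{2}$ ($F{\left(n,Z \right)} = n Z^{2} + Z = Z + n Z^{2}$)
$Y = 20$
$T = - \frac{1}{50}$ ($T = \frac{1}{\left(-2\right) \left(1 - -24\right)} = \frac{1}{\left(-2\right) \left(1 + 24\right)} = \frac{1}{\left(-2\right) 25} = \frac{1}{-50} = - \frac{1}{50} \approx -0.02$)
$T Y = \left(- \frac{1}{50}\right) 20 = - \frac{2}{5}$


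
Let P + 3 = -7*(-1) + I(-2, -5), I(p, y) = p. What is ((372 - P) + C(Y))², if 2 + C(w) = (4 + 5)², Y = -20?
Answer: 201601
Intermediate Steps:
C(w) = 79 (C(w) = -2 + (4 + 5)² = -2 + 9² = -2 + 81 = 79)
P = 2 (P = -3 + (-7*(-1) - 2) = -3 + (7 - 2) = -3 + 5 = 2)
((372 - P) + C(Y))² = ((372 - 1*2) + 79)² = ((372 - 2) + 79)² = (370 + 79)² = 449² = 201601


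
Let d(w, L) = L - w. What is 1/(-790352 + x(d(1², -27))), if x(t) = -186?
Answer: -1/790538 ≈ -1.2650e-6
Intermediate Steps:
1/(-790352 + x(d(1², -27))) = 1/(-790352 - 186) = 1/(-790538) = -1/790538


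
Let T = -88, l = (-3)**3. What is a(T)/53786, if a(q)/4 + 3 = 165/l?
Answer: -164/242037 ≈ -0.00067758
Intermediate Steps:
l = -27
a(q) = -328/9 (a(q) = -12 + 4*(165/(-27)) = -12 + 4*(165*(-1/27)) = -12 + 4*(-55/9) = -12 - 220/9 = -328/9)
a(T)/53786 = -328/9/53786 = -328/9*1/53786 = -164/242037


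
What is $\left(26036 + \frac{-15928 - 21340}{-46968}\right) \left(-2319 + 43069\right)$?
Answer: $\frac{6229127090875}{5871} \approx 1.061 \cdot 10^{9}$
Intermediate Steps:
$\left(26036 + \frac{-15928 - 21340}{-46968}\right) \left(-2319 + 43069\right) = \left(26036 - - \frac{9317}{11742}\right) 40750 = \left(26036 + \frac{9317}{11742}\right) 40750 = \frac{305724029}{11742} \cdot 40750 = \frac{6229127090875}{5871}$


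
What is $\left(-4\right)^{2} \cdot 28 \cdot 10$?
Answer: $4480$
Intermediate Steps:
$\left(-4\right)^{2} \cdot 28 \cdot 10 = 16 \cdot 28 \cdot 10 = 448 \cdot 10 = 4480$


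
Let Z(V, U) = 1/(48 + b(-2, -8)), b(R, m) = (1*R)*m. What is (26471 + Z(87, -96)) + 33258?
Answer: 3822657/64 ≈ 59729.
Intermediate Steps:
b(R, m) = R*m
Z(V, U) = 1/64 (Z(V, U) = 1/(48 - 2*(-8)) = 1/(48 + 16) = 1/64)
(26471 + Z(87, -96)) + 33258 = (26471 + 1/64) + 33258 = 1694145/64 + 33258 = 3822657/64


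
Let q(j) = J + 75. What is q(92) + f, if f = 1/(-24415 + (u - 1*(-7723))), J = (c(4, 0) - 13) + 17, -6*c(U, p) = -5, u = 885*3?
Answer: 2241239/28074 ≈ 79.833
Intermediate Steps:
u = 2655
c(U, p) = ⅚ (c(U, p) = -⅙*(-5) = ⅚)
J = 29/6 (J = (⅚ - 13) + 17 = -73/6 + 17 = 29/6 ≈ 4.8333)
f = -1/14037 (f = 1/(-24415 + (2655 - 1*(-7723))) = 1/(-24415 + (2655 + 7723)) = 1/(-24415 + 10378) = 1/(-14037) = -1/14037 ≈ -7.1240e-5)
q(j) = 479/6 (q(j) = 29/6 + 75 = 479/6)
q(92) + f = 479/6 - 1/14037 = 2241239/28074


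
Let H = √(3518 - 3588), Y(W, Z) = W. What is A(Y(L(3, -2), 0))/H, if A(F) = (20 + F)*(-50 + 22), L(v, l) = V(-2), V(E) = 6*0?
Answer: 8*I*√70 ≈ 66.933*I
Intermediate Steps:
V(E) = 0
L(v, l) = 0
H = I*√70 (H = √(-70) = I*√70 ≈ 8.3666*I)
A(F) = -560 - 28*F (A(F) = (20 + F)*(-28) = -560 - 28*F)
A(Y(L(3, -2), 0))/H = (-560 - 28*0)/((I*√70)) = (-560 + 0)*(-I*√70/70) = -(-8)*I*√70 = 8*I*√70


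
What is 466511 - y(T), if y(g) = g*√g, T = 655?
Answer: 466511 - 655*√655 ≈ 4.4975e+5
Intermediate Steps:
y(g) = g^(3/2)
466511 - y(T) = 466511 - 655^(3/2) = 466511 - 655*√655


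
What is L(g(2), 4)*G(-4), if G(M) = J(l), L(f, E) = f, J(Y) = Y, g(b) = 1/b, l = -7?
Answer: -7/2 ≈ -3.5000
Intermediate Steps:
G(M) = -7
L(g(2), 4)*G(-4) = -7/2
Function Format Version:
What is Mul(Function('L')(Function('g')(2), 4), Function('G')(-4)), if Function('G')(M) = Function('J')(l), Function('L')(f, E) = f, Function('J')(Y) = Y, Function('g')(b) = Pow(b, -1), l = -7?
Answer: Rational(-7, 2) ≈ -3.5000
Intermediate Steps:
Function('G')(M) = -7
Mul(Function('L')(Function('g')(2), 4), Function('G')(-4)) = Mul(Pow(2, -1), -7) = Mul(Rational(1, 2), -7) = Rational(-7, 2)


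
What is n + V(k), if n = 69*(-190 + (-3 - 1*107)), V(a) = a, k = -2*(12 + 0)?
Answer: -20724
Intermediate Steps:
k = -24 (k = -2*12 = -24)
n = -20700 (n = 69*(-190 + (-3 - 107)) = 69*(-190 - 110) = 69*(-300) = -20700)
n + V(k) = -20700 - 24 = -20724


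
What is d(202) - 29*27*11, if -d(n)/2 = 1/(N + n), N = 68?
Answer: -1162756/135 ≈ -8613.0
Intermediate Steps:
d(n) = -2/(68 + n)
d(202) - 29*27*11 = -2/(68 + 202) - 29*27*11 = -2/270 - 783*11 = -2*1/270 - 8613 = -1/135 - 8613 = -1162756/135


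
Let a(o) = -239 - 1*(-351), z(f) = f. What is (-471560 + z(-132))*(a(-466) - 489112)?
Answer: 230657388000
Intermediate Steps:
a(o) = 112 (a(o) = -239 + 351 = 112)
(-471560 + z(-132))*(a(-466) - 489112) = (-471560 - 132)*(112 - 489112) = -471692*(-489000) = 230657388000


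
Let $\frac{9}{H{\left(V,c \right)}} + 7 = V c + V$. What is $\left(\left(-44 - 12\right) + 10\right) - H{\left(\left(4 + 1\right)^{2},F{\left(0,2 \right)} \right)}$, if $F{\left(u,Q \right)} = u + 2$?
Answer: $- \frac{3137}{68} \approx -46.132$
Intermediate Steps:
$F{\left(u,Q \right)} = 2 + u$
$H{\left(V,c \right)} = \frac{9}{-7 + V + V c}$ ($H{\left(V,c \right)} = \frac{9}{-7 + \left(V c + V\right)} = \frac{9}{-7 + \left(V + V c\right)} = \frac{9}{-7 + V + V c}$)
$\left(\left(-44 - 12\right) + 10\right) - H{\left(\left(4 + 1\right)^{2},F{\left(0,2 \right)} \right)} = \left(\left(-44 - 12\right) + 10\right) - \frac{9}{-7 + \left(4 + 1\right)^{2} + \left(4 + 1\right)^{2} \left(2 + 0\right)} = \left(-56 + 10\right) - \frac{9}{-7 + 5^{2} + 5^{2} \cdot 2} = -46 - \frac{9}{-7 + 25 + 25 \cdot 2} = -46 - \frac{9}{-7 + 25 + 50} = -46 - \frac{9}{68} = - \frac{3137}{68}$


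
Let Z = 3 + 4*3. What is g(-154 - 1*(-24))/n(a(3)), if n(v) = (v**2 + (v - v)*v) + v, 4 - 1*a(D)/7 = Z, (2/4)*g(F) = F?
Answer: -65/1463 ≈ -0.044429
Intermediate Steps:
Z = 15 (Z = 3 + 12 = 15)
g(F) = 2*F
a(D) = -77 (a(D) = 28 - 7*15 = 28 - 105 = -77)
n(v) = v + v**2 (n(v) = (v**2 + 0*v) + v = (v**2 + 0) + v = v**2 + v = v + v**2)
g(-154 - 1*(-24))/n(a(3)) = (2*(-154 - 1*(-24)))/((-77*(1 - 77))) = (2*(-154 + 24))/((-77*(-76))) = (2*(-130))/5852 = -260*1/5852 = -65/1463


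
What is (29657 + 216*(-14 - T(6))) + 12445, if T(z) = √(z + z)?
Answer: 39078 - 432*√3 ≈ 38330.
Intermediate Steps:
T(z) = √2*√z (T(z) = √(2*z) = √2*√z)
(29657 + 216*(-14 - T(6))) + 12445 = (29657 + 216*(-14 - √2*√6)) + 12445 = (29657 + 216*(-14 - 2*√3)) + 12445 = (29657 + (-3024 - 432*√3)) + 12445 = (26633 - 432*√3) + 12445 = 39078 - 432*√3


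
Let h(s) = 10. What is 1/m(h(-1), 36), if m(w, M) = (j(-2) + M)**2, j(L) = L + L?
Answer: 1/1024 ≈ 0.00097656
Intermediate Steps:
j(L) = 2*L
m(w, M) = (-4 + M)**2 (m(w, M) = (2*(-2) + M)**2 = (-4 + M)**2)
1/m(h(-1), 36) = 1/((-4 + 36)**2) = 1/(32**2) = 1/1024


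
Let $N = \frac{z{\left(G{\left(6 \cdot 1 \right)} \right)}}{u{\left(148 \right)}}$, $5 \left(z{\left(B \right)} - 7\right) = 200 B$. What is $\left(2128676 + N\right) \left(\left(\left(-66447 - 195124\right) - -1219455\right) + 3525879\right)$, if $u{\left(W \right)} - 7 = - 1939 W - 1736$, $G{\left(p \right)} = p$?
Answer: $\frac{2755500540535593927}{288701} \approx 9.5445 \cdot 10^{12}$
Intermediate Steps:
$z{\left(B \right)} = 7 + 40 B$ ($z{\left(B \right)} = 7 + \frac{200 B}{5} = 7 + 40 B$)
$u{\left(W \right)} = -1729 - 1939 W$ ($u{\left(W \right)} = 7 - \left(1736 + 1939 W\right) = -1729 - 1939 W$)
$N = - \frac{247}{288701}$ ($N = \frac{7 + 40 \cdot 6 \cdot 1}{-1729 - 286972} = \frac{7 + 40 \cdot 6}{-1729 - 286972} = \frac{7 + 240}{-288701} = 247 \left(- \frac{1}{288701}\right) = - \frac{247}{288701} \approx -0.00085556$)
$\left(2128676 + N\right) \left(\left(\left(-66447 - 195124\right) - -1219455\right) + 3525879\right) = \left(2128676 - \frac{247}{288701}\right) \left(\left(\left(-66447 - 195124\right) - -1219455\right) + 3525879\right) = \frac{614550889629 \left(\left(-261571 + 1219455\right) + 3525879\right)}{288701} = \frac{614550889629 \left(957884 + 3525879\right)}{288701} = \frac{614550889629}{288701} \cdot 4483763 = \frac{2755500540535593927}{288701}$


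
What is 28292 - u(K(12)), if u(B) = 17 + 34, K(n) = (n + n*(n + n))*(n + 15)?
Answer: 28241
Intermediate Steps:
K(n) = (15 + n)*(n + 2*n²) (K(n) = (n + n*(2*n))*(15 + n) = (n + 2*n²)*(15 + n) = (15 + n)*(n + 2*n²))
u(B) = 51
28292 - u(K(12)) = 28292 - 1*51 = 28292 - 51 = 28241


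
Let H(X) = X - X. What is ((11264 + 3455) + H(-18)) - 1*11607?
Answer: 3112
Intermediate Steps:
H(X) = 0
((11264 + 3455) + H(-18)) - 1*11607 = ((11264 + 3455) + 0) - 1*11607 = (14719 + 0) - 11607 = 14719 - 11607 = 3112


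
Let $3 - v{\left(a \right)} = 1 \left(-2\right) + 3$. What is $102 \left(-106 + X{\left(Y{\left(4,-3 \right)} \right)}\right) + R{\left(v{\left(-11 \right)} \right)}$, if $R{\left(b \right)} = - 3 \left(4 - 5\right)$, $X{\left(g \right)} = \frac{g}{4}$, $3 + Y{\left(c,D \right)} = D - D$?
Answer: $- \frac{21771}{2} \approx -10886.0$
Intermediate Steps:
$Y{\left(c,D \right)} = -3$ ($Y{\left(c,D \right)} = -3 + \left(D - D\right) = -3 + 0 = -3$)
$X{\left(g \right)} = \frac{g}{4}$ ($X{\left(g \right)} = g \frac{1}{4} = \frac{g}{4}$)
$v{\left(a \right)} = 2$ ($v{\left(a \right)} = 3 - \left(1 \left(-2\right) + 3\right) = 3 - \left(-2 + 3\right) = 3 - 1 = 2$)
$R{\left(b \right)} = 3$ ($R{\left(b \right)} = \left(-3\right) \left(-1\right) = 3$)
$102 \left(-106 + X{\left(Y{\left(4,-3 \right)} \right)}\right) + R{\left(v{\left(-11 \right)} \right)} = 102 \left(-106 + \frac{1}{4} \left(-3\right)\right) + 3 = 102 \left(-106 - \frac{3}{4}\right) + 3 = 102 \left(- \frac{427}{4}\right) + 3 = - \frac{21777}{2} + 3 = - \frac{21771}{2}$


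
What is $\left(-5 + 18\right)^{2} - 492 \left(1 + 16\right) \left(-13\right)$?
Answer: $108901$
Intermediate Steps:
$\left(-5 + 18\right)^{2} - 492 \left(1 + 16\right) \left(-13\right) = 13^{2} - 492 \cdot 17 \left(-13\right) = 169 - -108732 = 169 + 108732 = 108901$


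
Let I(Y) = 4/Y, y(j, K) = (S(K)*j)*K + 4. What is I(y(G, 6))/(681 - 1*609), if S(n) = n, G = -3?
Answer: -1/1872 ≈ -0.00053419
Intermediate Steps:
y(j, K) = 4 + j*K² (y(j, K) = (K*j)*K + 4 = j*K² + 4 = 4 + j*K²)
I(y(G, 6))/(681 - 1*609) = (4/(4 - 3*6²))/(681 - 1*609) = (4/(4 - 3*36))/(681 - 609) = (4/(4 - 108))/72 = (4/(-104))/72 = (4*(-1/104))/72 = (1/72)*(-1/26) = -1/1872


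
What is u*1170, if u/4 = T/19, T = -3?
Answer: -14040/19 ≈ -738.95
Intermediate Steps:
u = -12/19 (u = 4*(-3/19) = -12/19 ≈ -0.63158)
u*1170 = -12/19*1170 = -14040/19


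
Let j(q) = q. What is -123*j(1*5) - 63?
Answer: -678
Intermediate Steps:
-123*j(1*5) - 63 = -123*5 - 63 = -615 - 63 = -678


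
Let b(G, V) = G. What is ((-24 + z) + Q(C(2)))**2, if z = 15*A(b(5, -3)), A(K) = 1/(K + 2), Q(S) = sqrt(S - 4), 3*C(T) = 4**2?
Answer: 70423/147 - 204*sqrt(3)/7 ≈ 428.59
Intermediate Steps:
C(T) = 16/3 (C(T) = (1/3)*4**2 = (1/3)*16 = 16/3)
Q(S) = sqrt(-4 + S)
A(K) = 1/(2 + K)
z = 15/7 (z = 15/(2 + 5) = 15/7 ≈ 2.1429)
((-24 + z) + Q(C(2)))**2 = ((-24 + 15/7) + sqrt(-4 + 16/3))**2 = (-153/7 + sqrt(4/3))**2 = (-153/7 + 2*sqrt(3)/3)**2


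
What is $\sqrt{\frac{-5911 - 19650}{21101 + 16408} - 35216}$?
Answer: $\frac{i \sqrt{49547232420045}}{37509} \approx 187.66 i$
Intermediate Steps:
$\sqrt{\frac{-5911 - 19650}{21101 + 16408} - 35216} = \sqrt{- \frac{25561}{37509} - 35216} = \sqrt{- \frac{1320942505}{37509}} = \frac{i \sqrt{49547232420045}}{37509}$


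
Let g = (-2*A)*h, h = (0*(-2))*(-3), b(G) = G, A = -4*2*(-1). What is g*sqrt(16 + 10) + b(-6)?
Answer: -6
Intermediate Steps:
A = 8 (A = -8*(-1) = 8)
h = 0 (h = 0*(-3) = 0)
g = 0 (g = -2*8*0 = -16*0 = 0)
g*sqrt(16 + 10) + b(-6) = 0*sqrt(16 + 10) - 6 = 0*sqrt(26) - 6 = 0 - 6 = -6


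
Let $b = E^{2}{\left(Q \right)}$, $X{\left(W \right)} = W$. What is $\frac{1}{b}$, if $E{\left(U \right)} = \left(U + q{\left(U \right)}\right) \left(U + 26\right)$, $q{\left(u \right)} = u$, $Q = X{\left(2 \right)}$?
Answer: $\frac{1}{12544} \approx 7.9719 \cdot 10^{-5}$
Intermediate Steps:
$Q = 2$
$E{\left(U \right)} = 2 U \left(26 + U\right)$ ($E{\left(U \right)} = \left(U + U\right) \left(U + 26\right) = 2 U \left(26 + U\right)$)
$b = 12544$ ($b = \left(2 \cdot 2 \left(26 + 2\right)\right)^{2} = \left(2 \cdot 2 \cdot 28\right)^{2} = 112^{2} = 12544$)
$\frac{1}{b} = \frac{1}{12544}$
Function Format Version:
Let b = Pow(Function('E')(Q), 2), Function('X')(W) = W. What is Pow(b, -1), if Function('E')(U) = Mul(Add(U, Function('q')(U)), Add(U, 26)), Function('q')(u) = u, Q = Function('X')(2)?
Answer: Rational(1, 12544) ≈ 7.9719e-5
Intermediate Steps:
Q = 2
Function('E')(U) = Mul(2, U, Add(26, U)) (Function('E')(U) = Mul(Add(U, U), Add(U, 26)) = Mul(Mul(2, U), Add(26, U)) = Mul(2, U, Add(26, U)))
b = 12544 (b = Pow(Mul(2, 2, Add(26, 2)), 2) = Pow(Mul(2, 2, 28), 2) = Pow(112, 2) = 12544)
Pow(b, -1) = Pow(12544, -1) = Rational(1, 12544)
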